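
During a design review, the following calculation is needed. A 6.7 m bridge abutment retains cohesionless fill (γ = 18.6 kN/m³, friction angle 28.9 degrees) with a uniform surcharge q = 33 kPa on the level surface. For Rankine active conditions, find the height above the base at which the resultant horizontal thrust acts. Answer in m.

K_a = 0.3484.
Triangular part P₁ = ½K_aγH² = 145.4 at H/3 = 2.233 m; rectangular part P₂ = K_a q H = 77.02 at H/2 = 3.350 m.
ȳ = (P₁·2.233 + P₂·3.350)/(P₁+P₂) = 2.620 m.

2.62 m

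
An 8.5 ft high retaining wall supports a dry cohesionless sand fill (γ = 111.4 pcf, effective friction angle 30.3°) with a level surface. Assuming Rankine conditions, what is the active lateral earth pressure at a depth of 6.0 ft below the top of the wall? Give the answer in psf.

K_a = (1 − sin φ)/(1 + sin φ) = 0.3293.
σ_h = K_a γ z = 0.3293 × 111.4 × 6.0 = 220.1 psf.

220 psf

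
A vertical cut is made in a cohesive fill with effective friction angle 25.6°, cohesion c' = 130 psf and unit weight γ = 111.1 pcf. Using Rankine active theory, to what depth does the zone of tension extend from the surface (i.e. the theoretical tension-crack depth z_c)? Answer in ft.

K_a = tan²(45° − 25.6°/2) = 0.3966; √K_a = 0.6297.
The active pressure is zero where K_a γ z = 2c√K_a, so z_c = 2c/(γ√K_a) = 2×130/(111.1×0.6297) = 3.716 ft.

3.72 ft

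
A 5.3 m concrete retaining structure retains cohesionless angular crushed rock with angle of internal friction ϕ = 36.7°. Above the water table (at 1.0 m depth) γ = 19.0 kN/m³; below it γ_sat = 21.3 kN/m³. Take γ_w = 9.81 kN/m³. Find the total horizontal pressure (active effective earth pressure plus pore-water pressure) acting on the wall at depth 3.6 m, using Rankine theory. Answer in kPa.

K_a = (1 − sin φ)/(1 + sin φ) = 0.2519.
γ' = 21.3 − 9.81 = 11.49 kN/m³.
Effective vertical stress at 3.6 m: σ'_v = 19.0×1.0 + 11.49×2.60 = 48.87 kPa.
σ'_h = K_a σ'_v = 0.2519 × 48.87 = 12.31 kPa; u = γ_w × 2.60 = 25.51 kPa.
Total σ_h = 12.31 + 25.51 = 37.82 kPa.

37.8 kPa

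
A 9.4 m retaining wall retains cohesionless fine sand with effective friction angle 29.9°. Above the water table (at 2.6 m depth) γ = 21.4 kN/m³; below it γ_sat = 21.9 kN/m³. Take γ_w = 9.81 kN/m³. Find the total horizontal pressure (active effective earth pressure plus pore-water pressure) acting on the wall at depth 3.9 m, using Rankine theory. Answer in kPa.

36.6 kPa

K_a = (1 − sin φ)/(1 + sin φ) = 0.3347.
γ' = 21.9 − 9.81 = 12.09 kN/m³.
Effective vertical stress at 3.9 m: σ'_v = 21.4×2.6 + 12.09×1.30 = 71.36 kPa.
σ'_h = K_a σ'_v = 0.3347 × 71.36 = 23.88 kPa; u = γ_w × 1.30 = 12.75 kPa.
Total σ_h = 23.88 + 12.75 = 36.63 kPa.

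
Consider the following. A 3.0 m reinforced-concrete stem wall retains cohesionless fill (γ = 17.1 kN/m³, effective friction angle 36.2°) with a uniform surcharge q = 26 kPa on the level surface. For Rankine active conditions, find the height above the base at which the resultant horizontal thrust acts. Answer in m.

K_a = 0.2574.
Triangular part P₁ = ½K_aγH² = 19.81 at H/3 = 1.000 m; rectangular part P₂ = K_a q H = 20.08 at H/2 = 1.500 m.
ȳ = (P₁·1.000 + P₂·1.500)/(P₁+P₂) = 1.252 m.

1.25 m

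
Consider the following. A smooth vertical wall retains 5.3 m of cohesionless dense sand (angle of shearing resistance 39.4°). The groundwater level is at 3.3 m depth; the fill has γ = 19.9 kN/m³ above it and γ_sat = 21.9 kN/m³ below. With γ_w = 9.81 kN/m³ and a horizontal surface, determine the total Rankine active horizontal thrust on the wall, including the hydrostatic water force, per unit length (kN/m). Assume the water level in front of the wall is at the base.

K_a = tan²(45° − φ/2) = 0.2234.
γ' = 21.9 − 9.81 = 12.09 kN/m³. Depth below WT = 2.0 m.
σ'_h at WT = K_a γ d_w = 14.67 kPa; at base = 14.67 + K_a γ' × 2.0 = 20.08 kPa.
P₁ (0–3.3 m) = ½×14.67×3.3 = 24.21. P₂ (3.3–5.3 m) = ½(14.67+20.08)×2.0 = 34.75.
P_w = ½ γ_w h₂² = 0.5×9.81×2.0² = 19.62. Total = 24.21+34.75+19.62 = 78.58 kN/m.

78.6 kN/m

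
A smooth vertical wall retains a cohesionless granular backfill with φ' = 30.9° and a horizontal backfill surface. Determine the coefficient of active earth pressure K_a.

K_a = (1 − sin φ)/(1 + sin φ) = (1 − sin 30.9°)/(1 + sin 30.9°) = 0.3214.

0.321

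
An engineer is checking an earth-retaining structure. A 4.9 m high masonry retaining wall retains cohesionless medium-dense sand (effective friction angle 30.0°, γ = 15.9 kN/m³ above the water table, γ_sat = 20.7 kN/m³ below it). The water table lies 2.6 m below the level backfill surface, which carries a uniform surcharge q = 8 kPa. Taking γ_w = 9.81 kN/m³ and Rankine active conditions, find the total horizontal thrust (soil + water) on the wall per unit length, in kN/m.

K_a = tan²(45° − φ/2) = 0.3333.
γ' = 20.7 − 9.81 = 10.89 kN/m³. h₂ = H − d_w = 2.3 m.
σ'_h: at surface K_a·q = 2.667; at WT K_a(q+γd_w) = 16.45; at base K_a(q+γd_w+γ'h₂) = 24.80 kPa.
P₁ = ½(2.667+16.45)×2.6 = 24.85; P₂ = ½(16.45+24.80)×2.3 = 47.43; P_w = ½γ_w h₂² = 25.95.
Total = 24.85+47.43+25.95 = 98.22 kN/m.

98.2 kN/m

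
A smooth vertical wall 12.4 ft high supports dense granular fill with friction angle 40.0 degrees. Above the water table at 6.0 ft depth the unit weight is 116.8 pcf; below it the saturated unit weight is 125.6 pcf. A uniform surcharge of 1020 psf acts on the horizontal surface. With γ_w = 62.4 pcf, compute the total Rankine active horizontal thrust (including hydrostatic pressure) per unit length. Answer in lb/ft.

5740 lb/ft

K_a = tan²(45° − φ/2) = 0.2174.
γ' = 125.6 − 62.4 = 63.20 pcf. h₂ = H − d_w = 6.4 ft.
σ'_h: at surface K_a·q = 221.8; at WT K_a(q+γd_w) = 374.2; at base K_a(q+γd_w+γ'h₂) = 462.1 psf.
P₁ = ½(221.8+374.2)×6.0 = 1788; P₂ = ½(374.2+462.1)×6.4 = 2676; P_w = ½γ_w h₂² = 1278.
Total = 1788+2676+1278 = 5742 lb/ft.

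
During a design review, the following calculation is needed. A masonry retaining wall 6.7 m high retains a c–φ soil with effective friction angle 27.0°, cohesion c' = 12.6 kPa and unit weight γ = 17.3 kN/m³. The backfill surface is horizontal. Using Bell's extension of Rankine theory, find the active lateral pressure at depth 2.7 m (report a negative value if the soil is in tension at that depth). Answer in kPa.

K_a = (1 − sin φ)/(1 + sin φ) = 0.3755.
σ_a = K_a γ z − 2c√K_a = 0.3755×17.3×2.7 − 2×12.6×0.6128 = 2.098 kPa.

2.10 kPa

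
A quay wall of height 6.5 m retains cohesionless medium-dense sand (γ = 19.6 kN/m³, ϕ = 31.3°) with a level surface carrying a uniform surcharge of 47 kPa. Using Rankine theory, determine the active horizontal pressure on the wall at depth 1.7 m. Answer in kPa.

25.4 kPa

K_a = (1 − sin φ)/(1 + sin φ) = 0.3162.
σ_v = γz + q = 19.6 × 1.7 + 47 = 80.32 kPa.
σ_h = K_a σ_v = 0.3162 × 80.32 = 25.40 kPa.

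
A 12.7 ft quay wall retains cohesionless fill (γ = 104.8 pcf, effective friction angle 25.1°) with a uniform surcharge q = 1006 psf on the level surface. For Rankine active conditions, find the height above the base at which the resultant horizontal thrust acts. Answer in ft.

5.51 ft

K_a = 0.4043.
Triangular part P₁ = ½K_aγH² = 3417 at H/3 = 4.233 ft; rectangular part P₂ = K_a q H = 5165 at H/2 = 6.350 ft.
ȳ = (P₁·4.233 + P₂·6.350)/(P₁+P₂) = 5.507 ft.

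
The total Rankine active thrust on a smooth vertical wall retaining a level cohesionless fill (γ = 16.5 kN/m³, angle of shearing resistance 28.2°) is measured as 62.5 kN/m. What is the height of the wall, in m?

4.60 m

K_a = 0.3582. P_a = ½ K_a γ H² ⇒ H = √(2P_a/(K_a γ)).
H = √(2×62.5/(0.3582×16.5)) = 4.599 m.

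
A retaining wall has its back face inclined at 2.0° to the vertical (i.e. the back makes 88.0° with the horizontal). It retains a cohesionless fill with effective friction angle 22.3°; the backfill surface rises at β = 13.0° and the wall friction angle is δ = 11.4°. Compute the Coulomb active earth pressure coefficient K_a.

K_a = sin²(α+φ) / [sin²α · sin(α−δ) · (1 + √{sin(φ+δ)sin(φ−β) / (sin(α−δ)sin(α+β))})²].
With α = 88.0°, φ = 22.3°, δ = 11.4°, β = 13.0°: K_a = 0.5305.

0.530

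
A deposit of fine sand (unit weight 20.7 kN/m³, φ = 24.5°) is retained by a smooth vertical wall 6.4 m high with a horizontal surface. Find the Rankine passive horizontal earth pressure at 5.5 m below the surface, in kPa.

K_p = (1 + sin φ)/(1 − sin φ) = 2.417.
σ_h = K_p γ z = 2.417 × 20.7 × 5.5 = 275.2 kPa.

275 kPa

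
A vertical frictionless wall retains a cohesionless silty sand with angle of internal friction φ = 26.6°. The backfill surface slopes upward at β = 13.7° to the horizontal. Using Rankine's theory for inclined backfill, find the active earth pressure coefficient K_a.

0.425

K_a = cos β · (cos β − √(cos²β − cos²φ)) / (cos β + √(cos²β − cos²φ)).
cos β = 0.9715, cos φ = 0.8942, √(cos²β − cos²φ) = 0.3800.
K_a = 0.9715 × (0.9715 − 0.3800)/(0.9715 + 0.3800) = 0.4252.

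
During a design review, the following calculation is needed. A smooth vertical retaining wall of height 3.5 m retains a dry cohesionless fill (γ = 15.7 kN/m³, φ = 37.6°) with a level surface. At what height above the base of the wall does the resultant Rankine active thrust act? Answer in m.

K_a = 0.2421.
The pressure distribution is triangular, so the resultant acts at H/3 above the base = 3.5/3 = 1.167 m.

1.17 m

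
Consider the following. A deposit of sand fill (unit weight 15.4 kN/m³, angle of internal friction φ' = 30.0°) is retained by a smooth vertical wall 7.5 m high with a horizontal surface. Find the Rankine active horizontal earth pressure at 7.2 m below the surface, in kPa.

37.0 kPa

K_a = (1 − sin φ)/(1 + sin φ) = 0.3333.
σ_h = K_a γ z = 0.3333 × 15.4 × 7.2 = 36.96 kPa.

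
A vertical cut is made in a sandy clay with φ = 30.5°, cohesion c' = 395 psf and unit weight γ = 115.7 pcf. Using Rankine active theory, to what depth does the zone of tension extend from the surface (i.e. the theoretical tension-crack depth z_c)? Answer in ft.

11.9 ft

K_a = tan²(45° − 30.5°/2) = 0.3267; √K_a = 0.5715.
The active pressure is zero where K_a γ z = 2c√K_a, so z_c = 2c/(γ√K_a) = 2×395/(115.7×0.5715) = 11.95 ft.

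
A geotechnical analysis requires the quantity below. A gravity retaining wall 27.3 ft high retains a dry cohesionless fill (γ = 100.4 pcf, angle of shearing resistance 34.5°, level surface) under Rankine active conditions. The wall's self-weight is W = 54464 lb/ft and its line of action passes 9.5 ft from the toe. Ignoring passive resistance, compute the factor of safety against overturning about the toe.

5.49

K_a = tan²(45° − 34.5°/2) = 0.2768.
P_a = ½K_aγH² = 0.5×0.2768×100.4×27.3² = 10360 lb/ft, acting at H/3 = 9.100 ft above the base.
Overturning moment M_o = P_a × H/3 = 10360 × 9.100 = 94240.
Resisting moment M_r = W × 9.5 = 54464 × 9.5 = 517400.
FS_overturning = M_r/M_o = 517400/94240 = 5.490.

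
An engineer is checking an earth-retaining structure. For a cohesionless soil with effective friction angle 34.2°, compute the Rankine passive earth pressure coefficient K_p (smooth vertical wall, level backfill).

K_p = (1 + sin φ)/(1 − sin φ) = tan²(45° + 34.2°/2) = 3.567.

3.57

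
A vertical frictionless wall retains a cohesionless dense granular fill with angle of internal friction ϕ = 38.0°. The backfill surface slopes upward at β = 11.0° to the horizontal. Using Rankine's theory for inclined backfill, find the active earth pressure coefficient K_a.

K_a = cos β · (cos β − √(cos²β − cos²φ)) / (cos β + √(cos²β − cos²φ)).
cos β = 0.9816, cos φ = 0.7880, √(cos²β − cos²φ) = 0.5853.
K_a = 0.9816 × (0.9816 − 0.5853)/(0.9816 + 0.5853) = 0.2482.

0.248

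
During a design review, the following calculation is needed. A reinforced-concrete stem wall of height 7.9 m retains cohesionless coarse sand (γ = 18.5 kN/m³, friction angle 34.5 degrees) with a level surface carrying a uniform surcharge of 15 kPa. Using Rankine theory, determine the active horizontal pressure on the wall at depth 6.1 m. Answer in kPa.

35.4 kPa

K_a = (1 − sin φ)/(1 + sin φ) = 0.2768.
σ_v = γz + q = 18.5 × 6.1 + 15 = 127.8 kPa.
σ_h = K_a σ_v = 0.2768 × 127.8 = 35.39 kPa.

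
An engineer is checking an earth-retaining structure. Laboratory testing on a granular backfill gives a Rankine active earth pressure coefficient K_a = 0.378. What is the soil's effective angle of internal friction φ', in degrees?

K_a = tan²(45° − φ/2) ⇒ 45° − φ/2 = arctan(√0.378) = 31.58°.
φ = 2(45° − 31.58°) = 26.83°.

26.8°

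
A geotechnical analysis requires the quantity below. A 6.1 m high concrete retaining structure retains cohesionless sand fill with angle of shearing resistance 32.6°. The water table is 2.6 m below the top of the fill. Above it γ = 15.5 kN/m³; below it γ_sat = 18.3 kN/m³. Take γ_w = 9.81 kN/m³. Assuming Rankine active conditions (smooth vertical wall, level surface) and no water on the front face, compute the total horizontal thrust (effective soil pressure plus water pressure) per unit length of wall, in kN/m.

134 kN/m

K_a = tan²(45° − φ/2) = 0.2997.
γ' = 18.3 − 9.81 = 8.490 kN/m³. Depth below WT = 3.5 m.
σ'_h at WT = K_a γ d_w = 12.08 kPa; at base = 12.08 + K_a γ' × 3.5 = 20.99 kPa.
P₁ (0–2.6 m) = ½×12.08×2.6 = 15.70. P₂ (2.6–6.1 m) = ½(12.08+20.99)×3.5 = 57.86.
P_w = ½ γ_w h₂² = 0.5×9.81×3.5² = 60.09. Total = 15.70+57.86+60.09 = 133.7 kN/m.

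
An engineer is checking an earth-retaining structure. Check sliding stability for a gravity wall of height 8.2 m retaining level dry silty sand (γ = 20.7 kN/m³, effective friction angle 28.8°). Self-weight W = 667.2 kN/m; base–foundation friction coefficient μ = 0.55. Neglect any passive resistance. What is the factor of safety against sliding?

1.51

K_a = tan²(45° − 28.8°/2) = 0.3498.
P_a = ½K_aγH² = 0.5×0.3498×20.7×8.2² = 243.4 kN/m, acting at H/3 = 2.733 m above the base.
FS_sliding = μW / P_a = 0.55×667.2 / 243.4 = 1.508.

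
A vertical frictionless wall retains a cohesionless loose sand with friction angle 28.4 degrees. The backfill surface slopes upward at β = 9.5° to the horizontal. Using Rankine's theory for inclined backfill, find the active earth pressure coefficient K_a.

K_a = cos β · (cos β − √(cos²β − cos²φ)) / (cos β + √(cos²β − cos²φ)).
cos β = 0.9863, cos φ = 0.8796, √(cos²β − cos²φ) = 0.4461.
K_a = 0.9863 × (0.9863 − 0.4461)/(0.9863 + 0.4461) = 0.3720.

0.372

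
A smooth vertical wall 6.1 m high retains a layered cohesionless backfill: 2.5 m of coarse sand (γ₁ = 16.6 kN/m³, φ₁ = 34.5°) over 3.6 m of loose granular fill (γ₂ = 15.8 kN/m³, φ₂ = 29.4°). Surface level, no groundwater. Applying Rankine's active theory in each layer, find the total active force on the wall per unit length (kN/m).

K_a1 = tan²(45°−34.5°/2) = 0.2768; K_a2 = tan²(45°−29.4°/2) = 0.3415.
Layer 1: σ at base = K_a1 γ₁ h₁ = 11.49 kPa; P₁ = ½×11.49×2.5 = 14.36.
Layer 2: σ_v at top = γ₁h₁ = 41.50; σ_h top = K_a2×41.50 = 14.17; σ_h base = K_a2×(41.50+15.8×3.6) = 33.59.
P₂ = ½(14.17+33.59)×3.6 = 85.98. Total P_a = 14.36+85.98 = 100.3 kN/m.

100 kN/m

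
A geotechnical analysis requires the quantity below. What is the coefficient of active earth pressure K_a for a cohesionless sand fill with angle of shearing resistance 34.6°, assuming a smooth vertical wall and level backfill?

0.276

K_a = tan²(45° − φ/2) = tan²(27.70°) = 0.2756.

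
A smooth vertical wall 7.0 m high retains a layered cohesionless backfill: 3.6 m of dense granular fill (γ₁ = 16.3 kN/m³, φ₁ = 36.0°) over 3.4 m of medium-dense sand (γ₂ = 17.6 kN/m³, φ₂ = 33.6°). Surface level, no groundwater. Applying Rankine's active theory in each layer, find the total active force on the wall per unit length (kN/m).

114 kN/m

K_a1 = tan²(45°−36.0°/2) = 0.2596; K_a2 = tan²(45°−33.6°/2) = 0.2875.
Layer 1: σ at base = K_a1 γ₁ h₁ = 15.23 kPa; P₁ = ½×15.23×3.6 = 27.42.
Layer 2: σ_v at top = γ₁h₁ = 58.68; σ_h top = K_a2×58.68 = 16.87; σ_h base = K_a2×(58.68+17.6×3.4) = 34.08.
P₂ = ½(16.87+34.08)×3.4 = 86.61. Total P_a = 27.42+86.61 = 114.0 kN/m.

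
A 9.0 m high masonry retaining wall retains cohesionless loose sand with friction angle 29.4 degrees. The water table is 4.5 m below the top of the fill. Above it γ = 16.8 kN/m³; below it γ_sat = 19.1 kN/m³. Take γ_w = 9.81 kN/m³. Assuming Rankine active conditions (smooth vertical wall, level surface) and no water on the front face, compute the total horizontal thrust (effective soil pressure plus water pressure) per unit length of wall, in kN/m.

306 kN/m

K_a = tan²(45° − φ/2) = 0.3415.
γ' = 19.1 − 9.81 = 9.290 kN/m³. Depth below WT = 4.5 m.
σ'_h at WT = K_a γ d_w = 25.81 kPa; at base = 25.81 + K_a γ' × 4.5 = 40.09 kPa.
P₁ (0–4.5 m) = ½×25.81×4.5 = 58.08. P₂ (4.5–9.0 m) = ½(25.81+40.09)×4.5 = 148.3.
P_w = ½ γ_w h₂² = 0.5×9.81×4.5² = 99.33. Total = 58.08+148.3+99.33 = 305.7 kN/m.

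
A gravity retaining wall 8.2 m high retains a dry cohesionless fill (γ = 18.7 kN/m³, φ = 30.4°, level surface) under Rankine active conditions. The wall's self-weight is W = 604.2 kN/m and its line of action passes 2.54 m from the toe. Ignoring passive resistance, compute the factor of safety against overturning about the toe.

K_a = tan²(45° − 30.4°/2) = 0.3280.
P_a = ½K_aγH² = 0.5×0.3280×18.7×8.2² = 206.2 kN/m, acting at H/3 = 2.733 m above the base.
Overturning moment M_o = P_a × H/3 = 206.2 × 2.733 = 563.6.
Resisting moment M_r = W × 2.54 = 604.2 × 2.54 = 1535.
FS_overturning = M_r/M_o = 1535/563.6 = 2.723.

2.72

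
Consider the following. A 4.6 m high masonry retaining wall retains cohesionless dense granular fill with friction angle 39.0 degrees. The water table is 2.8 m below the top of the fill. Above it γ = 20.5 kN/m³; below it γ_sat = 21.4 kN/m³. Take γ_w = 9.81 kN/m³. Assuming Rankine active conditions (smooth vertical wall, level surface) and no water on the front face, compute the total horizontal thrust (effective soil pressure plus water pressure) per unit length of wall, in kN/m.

62.0 kN/m

K_a = tan²(45° − φ/2) = 0.2275.
γ' = 21.4 − 9.81 = 11.59 kN/m³. Depth below WT = 1.8 m.
σ'_h at WT = K_a γ d_w = 13.06 kPa; at base = 13.06 + K_a γ' × 1.8 = 17.81 kPa.
P₁ (0–2.8 m) = ½×13.06×2.8 = 18.28. P₂ (2.8–4.6 m) = ½(13.06+17.81)×1.8 = 27.78.
P_w = ½ γ_w h₂² = 0.5×9.81×1.8² = 15.89. Total = 18.28+27.78+15.89 = 61.95 kN/m.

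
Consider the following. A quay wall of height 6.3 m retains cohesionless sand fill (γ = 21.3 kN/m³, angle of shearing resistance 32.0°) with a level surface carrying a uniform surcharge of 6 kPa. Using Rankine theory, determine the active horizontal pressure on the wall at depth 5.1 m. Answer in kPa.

K_a = (1 − sin φ)/(1 + sin φ) = 0.3073.
σ_v = γz + q = 21.3 × 5.1 + 6 = 114.6 kPa.
σ_h = K_a σ_v = 0.3073 × 114.6 = 35.22 kPa.

35.2 kPa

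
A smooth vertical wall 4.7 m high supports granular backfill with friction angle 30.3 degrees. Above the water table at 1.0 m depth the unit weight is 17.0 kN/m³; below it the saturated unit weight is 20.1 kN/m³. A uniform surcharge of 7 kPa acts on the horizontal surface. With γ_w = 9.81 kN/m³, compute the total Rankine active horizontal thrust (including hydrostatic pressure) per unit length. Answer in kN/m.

K_a = tan²(45° − φ/2) = 0.3293.
γ' = 20.1 − 9.81 = 10.29 kN/m³. h₂ = H − d_w = 3.7 m.
σ'_h: at surface K_a·q = 2.305; at WT K_a(q+γd_w) = 7.904; at base K_a(q+γd_w+γ'h₂) = 20.44 kPa.
P₁ = ½(2.305+7.904)×1.0 = 5.104; P₂ = ½(7.904+20.44)×3.7 = 52.44; P_w = ½γ_w h₂² = 67.15.
Total = 5.104+52.44+67.15 = 124.7 kN/m.

125 kN/m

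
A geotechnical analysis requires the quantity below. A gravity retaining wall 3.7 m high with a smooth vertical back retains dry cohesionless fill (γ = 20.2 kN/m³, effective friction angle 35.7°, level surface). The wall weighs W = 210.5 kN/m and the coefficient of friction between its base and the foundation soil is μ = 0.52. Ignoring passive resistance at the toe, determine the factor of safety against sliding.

3.01

K_a = tan²(45° − 35.7°/2) = 0.2630.
P_a = ½K_aγH² = 0.5×0.2630×20.2×3.7² = 36.36 kN/m, acting at H/3 = 1.233 m above the base.
FS_sliding = μW / P_a = 0.52×210.5 / 36.36 = 3.010.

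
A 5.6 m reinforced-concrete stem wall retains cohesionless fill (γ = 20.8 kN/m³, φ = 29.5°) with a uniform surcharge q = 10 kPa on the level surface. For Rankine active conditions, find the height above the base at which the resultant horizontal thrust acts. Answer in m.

2.00 m

K_a = 0.3401.
Triangular part P₁ = ½K_aγH² = 110.9 at H/3 = 1.867 m; rectangular part P₂ = K_a q H = 19.05 at H/2 = 2.800 m.
ȳ = (P₁·1.867 + P₂·2.800)/(P₁+P₂) = 2.003 m.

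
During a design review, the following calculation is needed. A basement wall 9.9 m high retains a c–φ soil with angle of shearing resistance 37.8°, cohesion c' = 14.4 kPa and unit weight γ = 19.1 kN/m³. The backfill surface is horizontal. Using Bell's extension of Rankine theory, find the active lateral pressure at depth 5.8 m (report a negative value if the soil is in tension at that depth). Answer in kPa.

K_a = (1 − sin φ)/(1 + sin φ) = 0.2400.
σ_a = K_a γ z − 2c√K_a = 0.2400×19.1×5.8 − 2×14.4×0.4899 = 12.48 kPa.

12.5 kPa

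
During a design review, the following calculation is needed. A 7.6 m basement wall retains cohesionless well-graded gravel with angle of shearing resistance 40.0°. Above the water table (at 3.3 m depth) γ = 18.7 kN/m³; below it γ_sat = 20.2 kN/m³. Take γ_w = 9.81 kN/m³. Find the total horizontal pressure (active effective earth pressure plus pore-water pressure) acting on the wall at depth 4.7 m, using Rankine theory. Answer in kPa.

30.3 kPa

K_a = (1 − sin φ)/(1 + sin φ) = 0.2174.
γ' = 20.2 − 9.81 = 10.39 kN/m³.
Effective vertical stress at 4.7 m: σ'_v = 18.7×3.3 + 10.39×1.40 = 76.26 kPa.
σ'_h = K_a σ'_v = 0.2174 × 76.26 = 16.58 kPa; u = γ_w × 1.40 = 13.73 kPa.
Total σ_h = 16.58 + 13.73 = 30.32 kPa.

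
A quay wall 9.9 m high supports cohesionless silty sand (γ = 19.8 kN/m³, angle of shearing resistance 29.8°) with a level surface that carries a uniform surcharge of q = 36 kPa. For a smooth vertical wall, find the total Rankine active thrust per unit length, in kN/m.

446 kN/m

K_a = tan²(45° − φ/2) = 0.3360.
Soil triangle: ½ K_a γ H² = 0.5×0.3360×19.8×9.9² = 326.0 kN/m.
Surcharge rectangle: K_a q H = 0.3360×36×9.9 = 119.8 kN/m.
Total = 326.0 + 119.8 = 445.8 kN/m.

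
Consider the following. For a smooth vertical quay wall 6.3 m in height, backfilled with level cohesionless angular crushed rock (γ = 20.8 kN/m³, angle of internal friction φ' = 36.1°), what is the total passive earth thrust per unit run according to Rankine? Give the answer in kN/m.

K_p = tan²(45° + φ/2) = 3.869.
P_p = ½ K_p γ H² = 0.5 × 3.869 × 20.8 × 6.3² = 1597 kN/m.

1600 kN/m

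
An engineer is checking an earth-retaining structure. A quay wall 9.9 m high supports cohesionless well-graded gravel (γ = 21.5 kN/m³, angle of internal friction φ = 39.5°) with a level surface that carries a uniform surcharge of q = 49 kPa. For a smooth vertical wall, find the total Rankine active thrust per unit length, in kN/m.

K_a = tan²(45° − φ/2) = 0.2224.
Soil triangle: ½ K_a γ H² = 0.5×0.2224×21.5×9.9² = 234.4 kN/m.
Surcharge rectangle: K_a q H = 0.2224×49×9.9 = 107.9 kN/m.
Total = 234.4 + 107.9 = 342.3 kN/m.

342 kN/m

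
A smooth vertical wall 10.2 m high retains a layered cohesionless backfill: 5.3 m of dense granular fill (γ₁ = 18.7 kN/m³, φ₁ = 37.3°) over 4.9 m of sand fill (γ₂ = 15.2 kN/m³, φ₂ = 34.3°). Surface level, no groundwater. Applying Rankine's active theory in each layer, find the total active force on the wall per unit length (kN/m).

K_a1 = tan²(45°−37.3°/2) = 0.2453; K_a2 = tan²(45°−34.3°/2) = 0.2792.
Layer 1: σ at base = K_a1 γ₁ h₁ = 24.32 kPa; P₁ = ½×24.32×5.3 = 64.44.
Layer 2: σ_v at top = γ₁h₁ = 99.11; σ_h top = K_a2×99.11 = 27.67; σ_h base = K_a2×(99.11+15.2×4.9) = 48.46.
P₂ = ½(27.67+48.46)×4.9 = 186.5. Total P_a = 64.44+186.5 = 250.9 kN/m.

251 kN/m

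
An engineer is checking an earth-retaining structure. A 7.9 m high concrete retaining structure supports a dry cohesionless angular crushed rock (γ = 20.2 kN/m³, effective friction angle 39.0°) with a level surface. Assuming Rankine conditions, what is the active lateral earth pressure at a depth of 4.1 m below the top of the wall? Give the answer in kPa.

K_a = (1 − sin φ)/(1 + sin φ) = 0.2275.
σ_h = K_a γ z = 0.2275 × 20.2 × 4.1 = 18.84 kPa.

18.8 kPa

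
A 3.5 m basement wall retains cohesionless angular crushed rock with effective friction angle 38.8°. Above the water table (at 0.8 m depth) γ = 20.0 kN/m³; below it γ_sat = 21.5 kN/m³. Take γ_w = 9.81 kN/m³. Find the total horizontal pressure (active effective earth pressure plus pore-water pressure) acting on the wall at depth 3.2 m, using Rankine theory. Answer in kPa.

33.7 kPa

K_a = (1 − sin φ)/(1 + sin φ) = 0.2296.
γ' = 21.5 − 9.81 = 11.69 kN/m³.
Effective vertical stress at 3.2 m: σ'_v = 20.0×0.8 + 11.69×2.40 = 44.06 kPa.
σ'_h = K_a σ'_v = 0.2296 × 44.06 = 10.11 kPa; u = γ_w × 2.40 = 23.54 kPa.
Total σ_h = 10.11 + 23.54 = 33.66 kPa.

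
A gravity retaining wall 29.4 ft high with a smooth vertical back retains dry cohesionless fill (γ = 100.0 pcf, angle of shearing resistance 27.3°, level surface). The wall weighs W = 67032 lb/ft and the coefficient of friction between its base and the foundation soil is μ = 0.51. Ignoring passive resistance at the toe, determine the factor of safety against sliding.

K_a = tan²(45° − 27.3°/2) = 0.3711.
P_a = ½K_aγH² = 0.5×0.3711×100.0×29.4² = 16040 lb/ft, acting at H/3 = 9.800 ft above the base.
FS_sliding = μW / P_a = 0.51×67032 / 16040 = 2.131.

2.13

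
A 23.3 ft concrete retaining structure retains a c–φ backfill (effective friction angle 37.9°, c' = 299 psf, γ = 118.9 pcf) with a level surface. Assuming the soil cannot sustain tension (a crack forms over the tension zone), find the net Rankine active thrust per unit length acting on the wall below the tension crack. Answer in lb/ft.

2400 lb/ft

K_a = 0.2389; √K_a = 0.4888.
Tension-crack depth z_c = 2c/(γ√K_a) = 2×299/(118.9×0.4888) = 10.29 ft.
σ_a at base = K_a γ H − 2c√K_a = 0.2389×118.9×23.3 − 2×299×0.4888 = 369.6 psf.
P_a = ½ × 369.6 × (H − z_c) = 0.5×369.6×13.01 = 2405 lb/ft.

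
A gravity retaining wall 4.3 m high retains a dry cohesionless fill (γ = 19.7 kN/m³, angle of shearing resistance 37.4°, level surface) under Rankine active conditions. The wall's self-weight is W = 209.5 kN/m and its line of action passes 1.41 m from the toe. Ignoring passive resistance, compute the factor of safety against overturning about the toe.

K_a = tan²(45° − 37.4°/2) = 0.2443.
P_a = ½K_aγH² = 0.5×0.2443×19.7×4.3² = 44.49 kN/m, acting at H/3 = 1.433 m above the base.
Overturning moment M_o = P_a × H/3 = 44.49 × 1.433 = 63.76.
Resisting moment M_r = W × 1.41 = 209.5 × 1.41 = 295.4.
FS_overturning = M_r/M_o = 295.4/63.76 = 4.633.

4.63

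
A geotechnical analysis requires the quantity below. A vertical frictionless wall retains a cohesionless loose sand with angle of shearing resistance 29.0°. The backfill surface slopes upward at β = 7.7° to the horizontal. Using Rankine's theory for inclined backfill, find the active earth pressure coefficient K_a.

K_a = cos β · (cos β − √(cos²β − cos²φ)) / (cos β + √(cos²β − cos²φ)).
cos β = 0.9910, cos φ = 0.8746, √(cos²β − cos²φ) = 0.4659.
K_a = 0.9910 × (0.9910 − 0.4659)/(0.9910 + 0.4659) = 0.3571.

0.357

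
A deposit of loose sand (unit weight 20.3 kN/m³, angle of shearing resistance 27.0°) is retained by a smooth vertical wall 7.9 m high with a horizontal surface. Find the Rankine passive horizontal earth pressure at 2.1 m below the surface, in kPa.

K_p = (1 + sin φ)/(1 − sin φ) = 2.663.
σ_h = K_p γ z = 2.663 × 20.3 × 2.1 = 113.5 kPa.

114 kPa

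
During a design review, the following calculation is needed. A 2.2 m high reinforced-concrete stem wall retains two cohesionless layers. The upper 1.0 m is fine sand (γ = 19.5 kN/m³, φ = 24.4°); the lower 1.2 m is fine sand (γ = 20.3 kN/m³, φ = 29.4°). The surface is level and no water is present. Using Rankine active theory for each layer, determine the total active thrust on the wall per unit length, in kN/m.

17.0 kN/m

K_a1 = tan²(45°−24.4°/2) = 0.4153; K_a2 = tan²(45°−29.4°/2) = 0.3415.
Layer 1: σ at base = K_a1 γ₁ h₁ = 8.099 kPa; P₁ = ½×8.099×1.0 = 4.049.
Layer 2: σ_v at top = γ₁h₁ = 19.50; σ_h top = K_a2×19.50 = 6.659; σ_h base = K_a2×(19.50+20.3×1.2) = 14.98.
P₂ = ½(6.659+14.98)×1.2 = 12.98. Total P_a = 4.049+12.98 = 17.03 kN/m.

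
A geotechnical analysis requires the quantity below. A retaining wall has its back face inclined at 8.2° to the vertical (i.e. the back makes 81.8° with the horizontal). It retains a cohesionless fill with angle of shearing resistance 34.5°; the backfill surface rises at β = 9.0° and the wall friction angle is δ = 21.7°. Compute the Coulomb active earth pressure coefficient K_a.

K_a = sin²(α+φ) / [sin²α · sin(α−δ) · (1 + √{sin(φ+δ)sin(φ−β) / (sin(α−δ)sin(α+β))})²].
With α = 81.8°, φ = 34.5°, δ = 21.7°, β = 9.0°: K_a = 0.3508.

0.351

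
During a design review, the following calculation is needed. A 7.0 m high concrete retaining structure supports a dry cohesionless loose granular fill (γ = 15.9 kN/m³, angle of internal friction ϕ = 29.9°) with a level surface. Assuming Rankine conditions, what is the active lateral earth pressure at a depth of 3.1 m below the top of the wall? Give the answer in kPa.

16.5 kPa

K_a = (1 − sin φ)/(1 + sin φ) = 0.3347.
σ_h = K_a γ z = 0.3347 × 15.9 × 3.1 = 16.50 kPa.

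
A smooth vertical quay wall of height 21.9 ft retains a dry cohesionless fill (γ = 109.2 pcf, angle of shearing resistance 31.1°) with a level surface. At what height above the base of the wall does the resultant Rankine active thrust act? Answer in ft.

K_a = 0.3188.
The pressure distribution is triangular, so the resultant acts at H/3 above the base = 21.9/3 = 7.300 ft.

7.30 ft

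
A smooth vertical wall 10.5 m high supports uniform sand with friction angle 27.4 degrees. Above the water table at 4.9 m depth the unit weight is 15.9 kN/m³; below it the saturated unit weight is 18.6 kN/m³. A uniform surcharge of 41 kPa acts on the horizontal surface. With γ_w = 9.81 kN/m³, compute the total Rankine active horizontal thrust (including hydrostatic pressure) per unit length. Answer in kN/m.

K_a = tan²(45° − φ/2) = 0.3697.
γ' = 18.6 − 9.81 = 8.790 kN/m³. h₂ = H − d_w = 5.6 m.
σ'_h: at surface K_a·q = 15.16; at WT K_a(q+γd_w) = 43.96; at base K_a(q+γd_w+γ'h₂) = 62.16 kPa.
P₁ = ½(15.16+43.96)×4.9 = 144.8; P₂ = ½(43.96+62.16)×5.6 = 297.1; P_w = ½γ_w h₂² = 153.8.
Total = 144.8+297.1+153.8 = 595.8 kN/m.

596 kN/m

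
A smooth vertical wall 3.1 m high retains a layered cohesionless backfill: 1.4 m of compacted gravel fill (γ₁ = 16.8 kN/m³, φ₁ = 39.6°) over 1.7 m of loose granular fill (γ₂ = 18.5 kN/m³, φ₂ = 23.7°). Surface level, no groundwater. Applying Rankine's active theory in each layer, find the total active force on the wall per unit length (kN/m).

32.1 kN/m

K_a1 = tan²(45°−39.6°/2) = 0.2214; K_a2 = tan²(45°−23.7°/2) = 0.4266.
Layer 1: σ at base = K_a1 γ₁ h₁ = 5.208 kPa; P₁ = ½×5.208×1.4 = 3.646.
Layer 2: σ_v at top = γ₁h₁ = 23.52; σ_h top = K_a2×23.52 = 10.03; σ_h base = K_a2×(23.52+18.5×1.7) = 23.45.
P₂ = ½(10.03+23.45)×1.7 = 28.46. Total P_a = 3.646+28.46 = 32.11 kN/m.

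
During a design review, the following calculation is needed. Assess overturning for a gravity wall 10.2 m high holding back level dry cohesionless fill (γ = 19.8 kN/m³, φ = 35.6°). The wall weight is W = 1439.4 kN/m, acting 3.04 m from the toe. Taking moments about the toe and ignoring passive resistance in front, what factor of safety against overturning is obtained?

4.73

K_a = tan²(45° − 35.6°/2) = 0.2641.
P_a = ½K_aγH² = 0.5×0.2641×19.8×10.2² = 272.0 kN/m, acting at H/3 = 3.400 m above the base.
Overturning moment M_o = P_a × H/3 = 272.0 × 3.400 = 925.0.
Resisting moment M_r = W × 3.04 = 1439.4 × 3.04 = 4376.
FS_overturning = M_r/M_o = 4376/925.0 = 4.731.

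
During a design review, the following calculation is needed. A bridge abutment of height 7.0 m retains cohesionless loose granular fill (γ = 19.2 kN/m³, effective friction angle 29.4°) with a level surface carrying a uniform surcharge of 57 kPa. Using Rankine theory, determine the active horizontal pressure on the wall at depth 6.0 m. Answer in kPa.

K_a = (1 − sin φ)/(1 + sin φ) = 0.3415.
σ_v = γz + q = 19.2 × 6.0 + 57 = 172.2 kPa.
σ_h = K_a σ_v = 0.3415 × 172.2 = 58.80 kPa.

58.8 kPa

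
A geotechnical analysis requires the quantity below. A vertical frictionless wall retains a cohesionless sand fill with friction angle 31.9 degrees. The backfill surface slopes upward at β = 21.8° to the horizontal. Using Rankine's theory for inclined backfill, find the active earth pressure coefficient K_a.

0.393

K_a = cos β · (cos β − √(cos²β − cos²φ)) / (cos β + √(cos²β − cos²φ)).
cos β = 0.9285, cos φ = 0.8490, √(cos²β − cos²φ) = 0.3759.
K_a = 0.9285 × (0.9285 − 0.3759)/(0.9285 + 0.3759) = 0.3933.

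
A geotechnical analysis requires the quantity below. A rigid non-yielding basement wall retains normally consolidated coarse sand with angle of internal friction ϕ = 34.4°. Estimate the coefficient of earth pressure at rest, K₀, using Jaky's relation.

K₀ = 1 − sin φ' = 1 − sin 34.4° = 0.4350.

0.435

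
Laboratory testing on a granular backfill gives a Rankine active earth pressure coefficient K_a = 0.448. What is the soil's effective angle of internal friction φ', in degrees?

22.4°

K_a = tan²(45° − φ/2) ⇒ 45° − φ/2 = arctan(√0.448) = 33.80°.
φ = 2(45° − 33.80°) = 22.41°.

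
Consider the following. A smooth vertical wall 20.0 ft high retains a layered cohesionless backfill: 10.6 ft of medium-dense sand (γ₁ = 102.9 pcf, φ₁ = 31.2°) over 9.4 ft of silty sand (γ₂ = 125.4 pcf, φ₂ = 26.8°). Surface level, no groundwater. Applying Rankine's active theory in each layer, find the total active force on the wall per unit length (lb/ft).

K_a1 = tan²(45°−31.2°/2) = 0.3175; K_a2 = tan²(45°−26.8°/2) = 0.3785.
Layer 1: σ at base = K_a1 γ₁ h₁ = 346.3 psf; P₁ = ½×346.3×10.6 = 1835.
Layer 2: σ_v at top = γ₁h₁ = 1091; σ_h top = K_a2×1091 = 412.8; σ_h base = K_a2×(1091+125.4×9.4) = 859.0.
P₂ = ½(412.8+859.0)×9.4 = 5977. Total P_a = 1835+5977 = 7813 lb/ft.

7810 lb/ft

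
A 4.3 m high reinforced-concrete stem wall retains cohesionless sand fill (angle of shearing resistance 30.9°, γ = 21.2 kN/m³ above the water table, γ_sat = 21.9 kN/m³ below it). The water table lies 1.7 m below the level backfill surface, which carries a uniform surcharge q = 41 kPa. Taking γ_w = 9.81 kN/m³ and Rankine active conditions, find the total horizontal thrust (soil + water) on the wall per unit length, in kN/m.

K_a = tan²(45° − φ/2) = 0.3214.
γ' = 21.9 − 9.81 = 12.09 kN/m³. h₂ = H − d_w = 2.6 m.
σ'_h: at surface K_a·q = 13.18; at WT K_a(q+γd_w) = 24.76; at base K_a(q+γd_w+γ'h₂) = 34.86 kPa.
P₁ = ½(13.18+24.76)×1.7 = 32.25; P₂ = ½(24.76+34.86)×2.6 = 77.51; P_w = ½γ_w h₂² = 33.16.
Total = 32.25+77.51+33.16 = 142.9 kN/m.

143 kN/m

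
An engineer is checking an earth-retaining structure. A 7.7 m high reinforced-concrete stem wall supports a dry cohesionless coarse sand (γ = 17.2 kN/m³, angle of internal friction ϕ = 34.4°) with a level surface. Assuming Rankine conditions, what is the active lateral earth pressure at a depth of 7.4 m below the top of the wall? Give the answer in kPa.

K_a = (1 − sin φ)/(1 + sin φ) = 0.2780.
σ_h = K_a γ z = 0.2780 × 17.2 × 7.4 = 35.38 kPa.

35.4 kPa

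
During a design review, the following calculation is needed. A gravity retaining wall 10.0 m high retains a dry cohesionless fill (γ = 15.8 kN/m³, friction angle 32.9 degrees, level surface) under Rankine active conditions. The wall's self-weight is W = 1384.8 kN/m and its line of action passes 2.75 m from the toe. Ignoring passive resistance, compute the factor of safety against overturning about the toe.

4.89

K_a = tan²(45° − 32.9°/2) = 0.2960.
P_a = ½K_aγH² = 0.5×0.2960×15.8×10.0² = 233.9 kN/m, acting at H/3 = 3.333 m above the base.
Overturning moment M_o = P_a × H/3 = 233.9 × 3.333 = 779.5.
Resisting moment M_r = W × 2.75 = 1384.8 × 2.75 = 3808.
FS_overturning = M_r/M_o = 3808/779.5 = 4.885.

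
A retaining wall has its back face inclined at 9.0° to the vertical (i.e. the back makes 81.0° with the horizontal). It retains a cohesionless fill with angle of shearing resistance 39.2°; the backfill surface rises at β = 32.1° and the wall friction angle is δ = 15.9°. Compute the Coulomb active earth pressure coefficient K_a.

0.464

K_a = sin²(α+φ) / [sin²α · sin(α−δ) · (1 + √{sin(φ+δ)sin(φ−β) / (sin(α−δ)sin(α+β))})²].
With α = 81.0°, φ = 39.2°, δ = 15.9°, β = 32.1°: K_a = 0.4642.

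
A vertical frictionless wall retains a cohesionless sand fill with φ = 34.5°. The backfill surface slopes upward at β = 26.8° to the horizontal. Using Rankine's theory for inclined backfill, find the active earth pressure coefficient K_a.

0.397

K_a = cos β · (cos β − √(cos²β − cos²φ)) / (cos β + √(cos²β − cos²φ)).
cos β = 0.8926, cos φ = 0.8241, √(cos²β − cos²φ) = 0.3428.
K_a = 0.8926 × (0.8926 − 0.3428)/(0.8926 + 0.3428) = 0.3972.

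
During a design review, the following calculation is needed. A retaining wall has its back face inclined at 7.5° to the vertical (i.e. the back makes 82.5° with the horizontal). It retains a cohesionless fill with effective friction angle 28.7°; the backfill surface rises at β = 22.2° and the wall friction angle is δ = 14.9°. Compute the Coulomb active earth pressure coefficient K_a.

0.570

K_a = sin²(α+φ) / [sin²α · sin(α−δ) · (1 + √{sin(φ+δ)sin(φ−β) / (sin(α−δ)sin(α+β))})²].
With α = 82.5°, φ = 28.7°, δ = 14.9°, β = 22.2°: K_a = 0.5699.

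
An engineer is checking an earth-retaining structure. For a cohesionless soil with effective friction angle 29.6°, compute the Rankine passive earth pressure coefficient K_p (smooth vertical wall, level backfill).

2.95

K_p = (1 + sin φ)/(1 − sin φ) = tan²(45° + 29.6°/2) = 2.952.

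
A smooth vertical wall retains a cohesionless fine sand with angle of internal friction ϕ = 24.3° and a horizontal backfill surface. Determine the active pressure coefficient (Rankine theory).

0.417

K_a = (1 − sin φ)/(1 + sin φ) = (1 − sin 24.3°)/(1 + sin 24.3°) = 0.4169.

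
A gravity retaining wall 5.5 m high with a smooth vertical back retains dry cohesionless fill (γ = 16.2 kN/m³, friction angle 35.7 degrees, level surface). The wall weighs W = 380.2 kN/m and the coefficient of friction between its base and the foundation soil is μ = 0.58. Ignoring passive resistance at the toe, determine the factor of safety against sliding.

K_a = tan²(45° − 35.7°/2) = 0.2630.
P_a = ½K_aγH² = 0.5×0.2630×16.2×5.5² = 64.44 kN/m, acting at H/3 = 1.833 m above the base.
FS_sliding = μW / P_a = 0.58×380.2 / 64.44 = 3.422.

3.42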